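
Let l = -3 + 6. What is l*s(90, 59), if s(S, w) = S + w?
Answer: 447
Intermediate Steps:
l = 3
l*s(90, 59) = 3*(90 + 59) = 3*149 = 447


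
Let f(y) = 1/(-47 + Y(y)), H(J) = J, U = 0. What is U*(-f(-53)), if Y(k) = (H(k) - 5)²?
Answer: 0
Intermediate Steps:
Y(k) = (-5 + k)² (Y(k) = (k - 5)² = (-5 + k)²)
f(y) = 1/(-47 + (-5 + y)²)
U*(-f(-53)) = 0*(-1/(-47 + (-5 - 53)²)) = 0*(-1/(-47 + (-58)²)) = 0*(-1/(-47 + 3364)) = 0*(-1/3317) = 0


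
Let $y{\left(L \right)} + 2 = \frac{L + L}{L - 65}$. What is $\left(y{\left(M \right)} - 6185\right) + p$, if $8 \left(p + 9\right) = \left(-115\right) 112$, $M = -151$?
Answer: $- \frac{842897}{108} \approx -7804.6$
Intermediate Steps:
$p = -1619$ ($p = -9 + \frac{\left(-115\right) 112}{8} = -9 + \frac{1}{8} \left(-12880\right) = -9 - 1610 = -1619$)
$y{\left(L \right)} = -2 + \frac{2 L}{-65 + L}$ ($y{\left(L \right)} = -2 + \frac{L + L}{L - 65} = -2 + \frac{2 L}{-65 + L}$)
$\left(y{\left(M \right)} - 6185\right) + p = \left(\frac{130}{-65 - 151} - 6185\right) - 1619 = \left(\frac{130}{-216} - 6185\right) - 1619 = \left(130 \left(- \frac{1}{216}\right) - 6185\right) - 1619 = \left(- \frac{65}{108} - 6185\right) - 1619 = - \frac{668045}{108} - 1619 = - \frac{842897}{108}$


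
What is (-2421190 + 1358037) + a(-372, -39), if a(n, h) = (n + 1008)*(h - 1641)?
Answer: -2131633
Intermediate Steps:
a(n, h) = (-1641 + h)*(1008 + n) (a(n, h) = (1008 + n)*(-1641 + h) = (-1641 + h)*(1008 + n))
(-2421190 + 1358037) + a(-372, -39) = (-2421190 + 1358037) + (-1654128 - 1641*(-372) + 1008*(-39) - 39*(-372)) = -1063153 + (-1654128 + 610452 - 39312 + 14508) = -1063153 - 1068480 = -2131633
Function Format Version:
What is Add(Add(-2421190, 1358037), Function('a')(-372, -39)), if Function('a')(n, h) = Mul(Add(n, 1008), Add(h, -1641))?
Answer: -2131633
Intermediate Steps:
Function('a')(n, h) = Mul(Add(-1641, h), Add(1008, n)) (Function('a')(n, h) = Mul(Add(1008, n), Add(-1641, h)) = Mul(Add(-1641, h), Add(1008, n)))
Add(Add(-2421190, 1358037), Function('a')(-372, -39)) = Add(Add(-2421190, 1358037), Add(-1654128, Mul(-1641, -372), Mul(1008, -39), Mul(-39, -372))) = Add(-1063153, Add(-1654128, 610452, -39312, 14508)) = Add(-1063153, -1068480) = -2131633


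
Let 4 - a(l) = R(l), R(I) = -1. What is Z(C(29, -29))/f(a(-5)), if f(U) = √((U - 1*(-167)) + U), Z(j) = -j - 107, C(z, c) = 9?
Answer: -116*√177/177 ≈ -8.7191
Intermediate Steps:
a(l) = 5 (a(l) = 4 - 1*(-1) = 4 + 1 = 5)
Z(j) = -107 - j
f(U) = √(167 + 2*U) (f(U) = √((U + 167) + U) = √((167 + U) + U) = √(167 + 2*U))
Z(C(29, -29))/f(a(-5)) = (-107 - 1*9)/(√(167 + 2*5)) = (-107 - 9)/(√(167 + 10)) = -116*√177/177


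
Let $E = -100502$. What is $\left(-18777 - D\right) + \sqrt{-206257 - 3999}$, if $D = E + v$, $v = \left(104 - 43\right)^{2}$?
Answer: $78004 + 4 i \sqrt{13141} \approx 78004.0 + 458.54 i$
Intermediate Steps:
$v = 3721$ ($v = 61^{2} = 3721$)
$D = -96781$ ($D = -100502 + 3721 = -96781$)
$\left(-18777 - D\right) + \sqrt{-206257 - 3999} = \left(-18777 - -96781\right) + \sqrt{-206257 - 3999} = \left(-18777 + 96781\right) + \sqrt{-210256} = 78004 + 4 i \sqrt{13141}$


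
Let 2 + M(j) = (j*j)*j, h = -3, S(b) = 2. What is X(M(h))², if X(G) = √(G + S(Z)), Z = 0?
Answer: -27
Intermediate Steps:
M(j) = -2 + j³ (M(j) = -2 + (j*j)*j = -2 + j²*j = -2 + j³)
X(G) = √(2 + G) (X(G) = √(G + 2) = √(2 + G))
X(M(h))² = (√(2 + (-2 + (-3)³)))² = (√(2 + (-2 - 27)))² = (√(2 - 29))² = (√(-27))² = (3*I*√3)² = -27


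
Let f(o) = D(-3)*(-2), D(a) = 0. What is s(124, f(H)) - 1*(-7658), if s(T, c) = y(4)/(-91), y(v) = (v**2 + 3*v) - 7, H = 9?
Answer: 99551/13 ≈ 7657.8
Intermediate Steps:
y(v) = -7 + v**2 + 3*v
f(o) = 0 (f(o) = 0*(-2) = 0)
s(T, c) = -3/13 (s(T, c) = (-7 + 4**2 + 3*4)/(-91) = (-7 + 16 + 12)*(-1/91) = 21*(-1/91) = -3/13)
s(124, f(H)) - 1*(-7658) = -3/13 - 1*(-7658) = -3/13 + 7658 = 99551/13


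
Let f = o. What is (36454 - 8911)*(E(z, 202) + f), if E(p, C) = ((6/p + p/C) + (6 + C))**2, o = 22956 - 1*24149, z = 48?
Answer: 759228653313471/652864 ≈ 1.1629e+9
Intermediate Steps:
o = -1193 (o = 22956 - 24149 = -1193)
E(p, C) = (6 + C + 6/p + p/C)**2
f = -1193
(36454 - 8911)*(E(z, 202) + f) = (36454 - 8911)*((48**2 + 6*202 + 48*202**2 + 6*202*48)**2/(202**2*48**2) - 1193) = 27543*((1/40804)*(1/2304)*(2304 + 1212 + 48*40804 + 58176)**2 - 1193) = 27543*((1/40804)*(1/2304)*(2304 + 1212 + 1958592 + 58176)**2 - 1193) = 27543*((1/40804)*(1/2304)*2020284**2 - 1193) = 27543*((1/40804)*(1/2304)*4081547440656 - 1193) = 27543*(28344079449/652864 - 1193) = 27543*(27565212697/652864) = 759228653313471/652864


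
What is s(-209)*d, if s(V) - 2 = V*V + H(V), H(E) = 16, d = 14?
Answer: 611786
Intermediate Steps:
s(V) = 18 + V² (s(V) = 2 + (V*V + 16) = 2 + (V² + 16) = 2 + (16 + V²) = 18 + V²)
s(-209)*d = (18 + (-209)²)*14 = (18 + 43681)*14 = 43699*14 = 611786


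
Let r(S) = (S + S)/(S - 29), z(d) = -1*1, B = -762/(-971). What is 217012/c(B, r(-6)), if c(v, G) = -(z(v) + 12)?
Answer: -217012/11 ≈ -19728.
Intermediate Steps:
B = 762/971 (B = -762*(-1/971) = 762/971 ≈ 0.78476)
z(d) = -1
r(S) = 2*S/(-29 + S) (r(S) = (2*S)/(-29 + S) = 2*S/(-29 + S))
c(v, G) = -11 (c(v, G) = -(-1 + 12) = -1*11 = -11)
217012/c(B, r(-6)) = 217012/(-11) = 217012*(-1/11) = -217012/11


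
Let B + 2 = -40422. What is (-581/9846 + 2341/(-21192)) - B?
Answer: 1405782040855/34776072 ≈ 40424.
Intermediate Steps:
B = -40424 (B = -2 - 40422 = -40424)
(-581/9846 + 2341/(-21192)) - B = (-581/9846 + 2341/(-21192)) - 1*(-40424) = (-581*1/9846 + 2341*(-1/21192)) + 40424 = (-581/9846 - 2341/21192) + 40424 = -5893673/34776072 + 40424 = 1405782040855/34776072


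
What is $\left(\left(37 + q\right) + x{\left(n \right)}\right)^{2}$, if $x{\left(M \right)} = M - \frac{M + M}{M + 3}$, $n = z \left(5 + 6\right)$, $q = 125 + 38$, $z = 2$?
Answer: $\frac{30316036}{625} \approx 48506.0$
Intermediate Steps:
$q = 163$
$n = 22$ ($n = 2 \left(5 + 6\right) = 2 \cdot 11 = 22$)
$x{\left(M \right)} = M - \frac{2 M}{3 + M}$
$\left(\left(37 + q\right) + x{\left(n \right)}\right)^{2} = \left(\left(37 + 163\right) + \frac{22 \left(1 + 22\right)}{3 + 22}\right)^{2} = \left(200 + 22 \cdot \frac{1}{25} \cdot 23\right)^{2} = \left(200 + \frac{506}{25}\right)^{2} = \left(\frac{5506}{25}\right)^{2} = \frac{30316036}{625}$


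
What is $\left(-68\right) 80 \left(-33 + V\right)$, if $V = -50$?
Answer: $451520$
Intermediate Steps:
$\left(-68\right) 80 \left(-33 + V\right) = \left(-68\right) 80 \left(-33 - 50\right) = \left(-5440\right) \left(-83\right) = 451520$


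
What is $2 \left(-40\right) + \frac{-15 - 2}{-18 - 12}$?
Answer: $- \frac{2383}{30} \approx -79.433$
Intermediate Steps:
$2 \left(-40\right) + \frac{-15 - 2}{-18 - 12} = -80 - \frac{17}{-30} = -80 - - \frac{17}{30} = -80 + \frac{17}{30} = - \frac{2383}{30}$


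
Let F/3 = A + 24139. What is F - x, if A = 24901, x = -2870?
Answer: 149990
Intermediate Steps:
F = 147120 (F = 3*(24901 + 24139) = 3*49040 = 147120)
F - x = 147120 - 1*(-2870) = 147120 + 2870 = 149990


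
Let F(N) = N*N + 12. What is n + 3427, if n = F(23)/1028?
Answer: 3523497/1028 ≈ 3427.5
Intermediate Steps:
F(N) = 12 + N² (F(N) = N² + 12 = 12 + N²)
n = 541/1028 (n = (12 + 23²)/1028 = (12 + 529)*(1/1028) = 541*(1/1028) = 541/1028 ≈ 0.52626)
n + 3427 = 541/1028 + 3427 = 3523497/1028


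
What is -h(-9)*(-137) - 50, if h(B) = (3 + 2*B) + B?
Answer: -3338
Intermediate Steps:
h(B) = 3 + 3*B
-h(-9)*(-137) - 50 = -(3 + 3*(-9))*(-137) - 50 = -(3 - 27)*(-137) - 50 = -1*(-24)*(-137) - 50 = 24*(-137) - 50 = -3288 - 50 = -3338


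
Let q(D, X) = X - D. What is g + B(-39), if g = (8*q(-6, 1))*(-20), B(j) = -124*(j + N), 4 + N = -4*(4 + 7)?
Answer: 9668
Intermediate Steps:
N = -48 (N = -4 - 4*(4 + 7) = -4 - 4*11 = -4 - 44 = -48)
B(j) = 5952 - 124*j (B(j) = -124*(j - 48) = -124*(-48 + j) = 5952 - 124*j)
g = -1120 (g = (8*(1 - 1*(-6)))*(-20) = (8*(1 + 6))*(-20) = (8*7)*(-20) = 56*(-20) = -1120)
g + B(-39) = -1120 + (5952 - 124*(-39)) = -1120 + (5952 + 4836) = -1120 + 10788 = 9668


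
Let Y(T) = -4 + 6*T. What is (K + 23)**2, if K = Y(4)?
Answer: 1849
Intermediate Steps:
K = 20 (K = -4 + 6*4 = -4 + 24 = 20)
(K + 23)**2 = (20 + 23)**2 = 43**2 = 1849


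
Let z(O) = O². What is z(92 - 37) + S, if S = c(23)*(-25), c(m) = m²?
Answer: -10200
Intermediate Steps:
S = -13225 (S = 23²*(-25) = 529*(-25) = -13225)
z(92 - 37) + S = (92 - 37)² - 13225 = 55² - 13225 = 3025 - 13225 = -10200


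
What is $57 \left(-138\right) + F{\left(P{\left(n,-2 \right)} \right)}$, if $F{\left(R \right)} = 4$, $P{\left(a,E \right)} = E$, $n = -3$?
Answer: $-7862$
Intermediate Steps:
$57 \left(-138\right) + F{\left(P{\left(n,-2 \right)} \right)} = 57 \left(-138\right) + 4 = -7866 + 4 = -7862$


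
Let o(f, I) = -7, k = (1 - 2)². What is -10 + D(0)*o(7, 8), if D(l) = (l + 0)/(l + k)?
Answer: -10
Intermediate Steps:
k = 1 (k = (-1)² = 1)
D(l) = l/(1 + l) (D(l) = (l + 0)/(l + 1) = l/(1 + l))
-10 + D(0)*o(7, 8) = -10 + (0/(1 + 0))*(-7) = -10 + (0/1)*(-7) = -10 + (0*1)*(-7) = -10 + 0*(-7) = -10 + 0 = -10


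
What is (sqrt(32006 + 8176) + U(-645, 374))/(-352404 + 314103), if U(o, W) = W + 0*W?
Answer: -22/2253 - sqrt(40182)/38301 ≈ -0.014998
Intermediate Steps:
U(o, W) = W (U(o, W) = W + 0 = W)
(sqrt(32006 + 8176) + U(-645, 374))/(-352404 + 314103) = (sqrt(32006 + 8176) + 374)/(-352404 + 314103) = (sqrt(40182) + 374)/(-38301) = (374 + sqrt(40182))*(-1/38301) = -22/2253 - sqrt(40182)/38301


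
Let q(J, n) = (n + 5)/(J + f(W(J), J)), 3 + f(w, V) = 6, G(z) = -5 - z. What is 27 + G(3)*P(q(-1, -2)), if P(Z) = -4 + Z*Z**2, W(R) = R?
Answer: 32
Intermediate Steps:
f(w, V) = 3 (f(w, V) = -3 + 6 = 3)
q(J, n) = (5 + n)/(3 + J) (q(J, n) = (n + 5)/(J + 3) = (5 + n)/(3 + J))
P(Z) = -4 + Z**3
27 + G(3)*P(q(-1, -2)) = 27 + (-5 - 1*3)*(-4 + ((5 - 2)/(3 - 1))**3) = 27 + (-5 - 3)*(-4 + (3/2)**3) = 27 - 8*(-4 + ((1/2)*3)**3) = 27 - 8*(-4 + (3/2)**3) = 27 - 8*(-4 + 27/8) = 27 - 8*(-5/8) = 27 + 5 = 32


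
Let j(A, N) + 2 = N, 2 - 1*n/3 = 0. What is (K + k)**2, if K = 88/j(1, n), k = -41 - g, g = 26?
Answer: 2025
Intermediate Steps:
n = 6 (n = 6 - 3*0 = 6 + 0 = 6)
j(A, N) = -2 + N
k = -67 (k = -41 - 1*26 = -41 - 26 = -67)
K = 22 (K = 88/(-2 + 6) = 88/4 = 88*(1/4) = 22)
(K + k)**2 = (22 - 67)**2 = (-45)**2 = 2025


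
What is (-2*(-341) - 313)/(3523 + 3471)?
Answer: 369/6994 ≈ 0.052760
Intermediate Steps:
(-2*(-341) - 313)/(3523 + 3471) = (682 - 313)/6994 = 369*(1/6994) = 369/6994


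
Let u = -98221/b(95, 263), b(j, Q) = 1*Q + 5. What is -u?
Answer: 98221/268 ≈ 366.50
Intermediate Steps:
b(j, Q) = 5 + Q (b(j, Q) = Q + 5 = 5 + Q)
u = -98221/268 (u = -98221/(5 + 263) = -98221/268 ≈ -366.50)
-u = -1*(-98221/268) = 98221/268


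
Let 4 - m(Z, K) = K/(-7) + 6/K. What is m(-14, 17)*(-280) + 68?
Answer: -27764/17 ≈ -1633.2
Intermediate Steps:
m(Z, K) = 4 - 6/K + K/7 (m(Z, K) = 4 - (K/(-7) + 6/K) = 4 - (K*(-⅐) + 6/K) = 4 - (-K/7 + 6/K) = 4 - (6/K - K/7) = 4 + (-6/K + K/7) = 4 - 6/K + K/7)
m(-14, 17)*(-280) + 68 = (4 - 6/17 + (⅐)*17)*(-280) + 68 = (4 - 6*1/17 + 17/7)*(-280) + 68 = (4 - 6/17 + 17/7)*(-280) + 68 = (723/119)*(-280) + 68 = -28920/17 + 68 = -27764/17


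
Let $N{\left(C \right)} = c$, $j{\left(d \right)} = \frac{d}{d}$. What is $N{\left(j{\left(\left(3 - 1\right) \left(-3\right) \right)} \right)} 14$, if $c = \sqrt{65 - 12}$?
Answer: $14 \sqrt{53} \approx 101.92$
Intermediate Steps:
$j{\left(d \right)} = 1$
$c = \sqrt{53}$ ($c = \sqrt{65 - 12} = \sqrt{53} \approx 7.2801$)
$N{\left(C \right)} = \sqrt{53}$
$N{\left(j{\left(\left(3 - 1\right) \left(-3\right) \right)} \right)} 14 = \sqrt{53} \cdot 14 = 14 \sqrt{53}$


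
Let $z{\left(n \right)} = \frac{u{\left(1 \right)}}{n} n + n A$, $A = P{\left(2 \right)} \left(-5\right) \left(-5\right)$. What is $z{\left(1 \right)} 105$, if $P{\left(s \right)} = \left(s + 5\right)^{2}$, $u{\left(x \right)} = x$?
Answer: $128730$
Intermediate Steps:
$P{\left(s \right)} = \left(5 + s\right)^{2}$
$A = 1225$ ($A = \left(5 + 2\right)^{2} \left(-5\right) \left(-5\right) = 7^{2} \left(-5\right) \left(-5\right) = 49 \left(-5\right) \left(-5\right) = \left(-245\right) \left(-5\right) = 1225$)
$z{\left(n \right)} = 1 + 1225 n$ ($z{\left(n \right)} = 1 \frac{1}{n} n + n 1225 = \frac{n}{n} + 1225 n = 1 + 1225 n$)
$z{\left(1 \right)} 105 = \left(1 + 1225 \cdot 1\right) 105 = \left(1 + 1225\right) 105 = 1226 \cdot 105 = 128730$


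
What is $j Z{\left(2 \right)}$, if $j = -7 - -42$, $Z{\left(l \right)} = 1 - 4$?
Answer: $-105$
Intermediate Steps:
$Z{\left(l \right)} = -3$
$j = 35$ ($j = -7 + 42 = 35$)
$j Z{\left(2 \right)} = 35 \left(-3\right) = -105$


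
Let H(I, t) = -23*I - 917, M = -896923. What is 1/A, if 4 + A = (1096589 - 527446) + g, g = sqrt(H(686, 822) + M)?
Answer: 569139/323920114939 - I*sqrt(913618)/323920114939 ≈ 1.757e-6 - 2.9508e-9*I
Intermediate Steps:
H(I, t) = -917 - 23*I
g = I*sqrt(913618) (g = sqrt((-917 - 23*686) - 896923) = sqrt((-917 - 15778) - 896923) = sqrt(-16695 - 896923) = sqrt(-913618) = I*sqrt(913618) ≈ 955.83*I)
A = 569139 + I*sqrt(913618) (A = -4 + ((1096589 - 527446) + I*sqrt(913618)) = -4 + (569143 + I*sqrt(913618)) = 569139 + I*sqrt(913618) ≈ 5.6914e+5 + 955.83*I)
1/A = 1/(569139 + I*sqrt(913618))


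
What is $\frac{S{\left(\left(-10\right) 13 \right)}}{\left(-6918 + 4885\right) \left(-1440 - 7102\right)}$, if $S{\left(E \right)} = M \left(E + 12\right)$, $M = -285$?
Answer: $\frac{885}{456997} \approx 0.0019366$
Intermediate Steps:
$S{\left(E \right)} = -3420 - 285 E$ ($S{\left(E \right)} = - 285 \left(E + 12\right) = - 285 \left(12 + E\right) = -3420 - 285 E$)
$\frac{S{\left(\left(-10\right) 13 \right)}}{\left(-6918 + 4885\right) \left(-1440 - 7102\right)} = \frac{-3420 - 285 \left(\left(-10\right) 13\right)}{\left(-6918 + 4885\right) \left(-1440 - 7102\right)} = \frac{-3420 - -37050}{\left(-2033\right) \left(-8542\right)} = \frac{-3420 + 37050}{17365886} = 33630 \cdot \frac{1}{17365886} = \frac{885}{456997}$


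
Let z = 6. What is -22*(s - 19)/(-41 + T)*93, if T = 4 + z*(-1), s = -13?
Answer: -65472/43 ≈ -1522.6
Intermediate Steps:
T = -2 (T = 4 + 6*(-1) = 4 - 6 = -2)
-22*(s - 19)/(-41 + T)*93 = -22*(-13 - 19)/(-41 - 2)*93 = -(-704)/(-43)*93 = -(-704)*(-1)/43*93 = -22*32/43*93 = -704/43*93 = -65472/43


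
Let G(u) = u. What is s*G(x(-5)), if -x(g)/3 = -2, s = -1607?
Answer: -9642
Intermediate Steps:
x(g) = 6 (x(g) = -3*(-2) = 6)
s*G(x(-5)) = -1607*6 = -9642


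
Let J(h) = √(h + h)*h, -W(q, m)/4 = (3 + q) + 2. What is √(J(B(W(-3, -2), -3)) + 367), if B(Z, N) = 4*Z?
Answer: √(367 - 256*I) ≈ 20.18 - 6.3429*I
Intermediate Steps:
W(q, m) = -20 - 4*q (W(q, m) = -4*((3 + q) + 2) = -4*(5 + q) = -20 - 4*q)
J(h) = √2*h^(3/2) (J(h) = √(2*h)*h = (√2*√h)*h = √2*h^(3/2))
√(J(B(W(-3, -2), -3)) + 367) = √(√2*(4*(-20 - 4*(-3)))^(3/2) + 367) = √(√2*(4*(-20 + 12))^(3/2) + 367) = √(√2*(4*(-8))^(3/2) + 367) = √(√2*(-32)^(3/2) + 367) = √(√2*(-128*I*√2) + 367) = √(-256*I + 367) = √(367 - 256*I)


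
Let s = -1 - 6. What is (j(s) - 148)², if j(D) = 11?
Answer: 18769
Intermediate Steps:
s = -7
(j(s) - 148)² = (11 - 148)² = (-137)² = 18769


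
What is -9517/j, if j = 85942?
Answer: -9517/85942 ≈ -0.11074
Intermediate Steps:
-9517/j = -9517/85942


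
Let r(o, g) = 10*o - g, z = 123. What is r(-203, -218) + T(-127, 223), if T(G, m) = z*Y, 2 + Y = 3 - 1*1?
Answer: -1812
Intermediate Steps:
Y = 0 (Y = -2 + (3 - 1*1) = -2 + (3 - 1) = -2 + 2 = 0)
T(G, m) = 0 (T(G, m) = 123*0 = 0)
r(o, g) = -g + 10*o
r(-203, -218) + T(-127, 223) = (-1*(-218) + 10*(-203)) + 0 = (218 - 2030) + 0 = -1812 + 0 = -1812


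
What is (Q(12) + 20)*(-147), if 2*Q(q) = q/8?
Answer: -12201/4 ≈ -3050.3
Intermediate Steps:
Q(q) = q/16 (Q(q) = (q/8)/2 = q/16)
(Q(12) + 20)*(-147) = ((1/16)*12 + 20)*(-147) = (¾ + 20)*(-147) = (83/4)*(-147) = -12201/4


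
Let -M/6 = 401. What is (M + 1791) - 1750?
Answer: -2365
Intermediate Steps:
M = -2406 (M = -6*401 = -2406)
(M + 1791) - 1750 = (-2406 + 1791) - 1750 = -615 - 1750 = -2365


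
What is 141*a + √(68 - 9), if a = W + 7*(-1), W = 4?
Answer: -423 + √59 ≈ -415.32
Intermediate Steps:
a = -3 (a = 4 + 7*(-1) = 4 - 7 = -3)
141*a + √(68 - 9) = 141*(-3) + √(68 - 9) = -423 + √59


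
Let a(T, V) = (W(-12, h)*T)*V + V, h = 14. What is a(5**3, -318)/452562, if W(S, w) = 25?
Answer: -165678/75427 ≈ -2.1965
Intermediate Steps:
a(T, V) = V + 25*T*V (a(T, V) = (25*T)*V + V = 25*T*V + V = V + 25*T*V)
a(5**3, -318)/452562 = -318*(1 + 25*5**3)/452562 = -318*(1 + 25*125)*(1/452562) = -318*(1 + 3125)*(1/452562) = -318*3126*(1/452562) = -994068*1/452562 = -165678/75427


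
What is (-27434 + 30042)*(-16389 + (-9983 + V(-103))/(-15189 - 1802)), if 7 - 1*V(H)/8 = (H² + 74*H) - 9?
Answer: -726149998784/16991 ≈ -4.2737e+7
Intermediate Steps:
V(H) = 128 - 592*H - 8*H² (V(H) = 56 - 8*((H² + 74*H) - 9) = 56 - 8*(-9 + H² + 74*H) = 56 + (72 - 592*H - 8*H²) = 128 - 592*H - 8*H²)
(-27434 + 30042)*(-16389 + (-9983 + V(-103))/(-15189 - 1802)) = (-27434 + 30042)*(-16389 + (-9983 + (128 - 592*(-103) - 8*(-103)²))/(-15189 - 1802)) = 2608*(-16389 + (-9983 + (128 + 60976 - 8*10609))/(-16991)) = 2608*(-16389 + (-9983 + (128 + 60976 - 84872))*(-1/16991)) = 2608*(-16389 + (-9983 - 23768)*(-1/16991)) = 2608*(-16389 - 33751*(-1/16991)) = 2608*(-16389 + 33751/16991) = 2608*(-278431748/16991) = -726149998784/16991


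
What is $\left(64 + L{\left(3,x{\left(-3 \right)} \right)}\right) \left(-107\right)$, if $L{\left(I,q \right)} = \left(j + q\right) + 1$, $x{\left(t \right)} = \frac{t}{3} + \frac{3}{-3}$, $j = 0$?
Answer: $-6741$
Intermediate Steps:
$x{\left(t \right)} = -1 + \frac{t}{3}$ ($x{\left(t \right)} = t \frac{1}{3} + 3 \left(- \frac{1}{3}\right) = \frac{t}{3} - 1 = -1 + \frac{t}{3}$)
$L{\left(I,q \right)} = 1 + q$ ($L{\left(I,q \right)} = \left(0 + q\right) + 1 = q + 1 = 1 + q$)
$\left(64 + L{\left(3,x{\left(-3 \right)} \right)}\right) \left(-107\right) = \left(64 + \left(1 + \left(-1 + \frac{1}{3} \left(-3\right)\right)\right)\right) \left(-107\right) = \left(64 + \left(1 - 2\right)\right) \left(-107\right) = \left(64 - 1\right) \left(-107\right) = 63 \left(-107\right) = -6741$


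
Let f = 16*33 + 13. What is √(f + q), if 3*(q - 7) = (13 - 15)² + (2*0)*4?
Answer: 4*√309/3 ≈ 23.438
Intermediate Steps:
f = 541 (f = 528 + 13 = 541)
q = 25/3 (q = 7 + ((13 - 15)² + (2*0)*4)/3 = 7 + ((-2)² + 0*4)/3 = 7 + (4 + 0)/3 = 7 + (⅓)*4 = 7 + 4/3 = 25/3 ≈ 8.3333)
√(f + q) = √(541 + 25/3) = √(1648/3) = 4*√309/3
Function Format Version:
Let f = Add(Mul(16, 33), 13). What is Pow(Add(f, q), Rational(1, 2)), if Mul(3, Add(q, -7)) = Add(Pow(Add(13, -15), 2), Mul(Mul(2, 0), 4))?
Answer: Mul(Rational(4, 3), Pow(309, Rational(1, 2))) ≈ 23.438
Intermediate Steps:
f = 541 (f = Add(528, 13) = 541)
q = Rational(25, 3) (q = Add(7, Mul(Rational(1, 3), Add(Pow(Add(13, -15), 2), Mul(Mul(2, 0), 4)))) = Add(7, Mul(Rational(1, 3), Add(Pow(-2, 2), Mul(0, 4)))) = Add(7, Mul(Rational(1, 3), Add(4, 0))) = Add(7, Mul(Rational(1, 3), 4)) = Add(7, Rational(4, 3)) = Rational(25, 3) ≈ 8.3333)
Pow(Add(f, q), Rational(1, 2)) = Pow(Add(541, Rational(25, 3)), Rational(1, 2)) = Pow(Rational(1648, 3), Rational(1, 2)) = Mul(Rational(4, 3), Pow(309, Rational(1, 2)))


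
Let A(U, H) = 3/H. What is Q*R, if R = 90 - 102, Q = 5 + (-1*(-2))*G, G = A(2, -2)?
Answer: -24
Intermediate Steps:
G = -3/2 (G = 3/(-2) = 3*(-½) = -3/2 ≈ -1.5000)
Q = 2 (Q = 5 - 1*(-2)*(-3/2) = 5 + 2*(-3/2) = 5 - 3 = 2)
R = -12
Q*R = 2*(-12) = -24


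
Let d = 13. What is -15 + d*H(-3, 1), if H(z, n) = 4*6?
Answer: 297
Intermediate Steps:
H(z, n) = 24
-15 + d*H(-3, 1) = -15 + 13*24 = -15 + 312 = 297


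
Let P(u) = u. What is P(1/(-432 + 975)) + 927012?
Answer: 503367517/543 ≈ 9.2701e+5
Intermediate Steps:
P(1/(-432 + 975)) + 927012 = 1/(-432 + 975) + 927012 = 1/543 + 927012 = 503367517/543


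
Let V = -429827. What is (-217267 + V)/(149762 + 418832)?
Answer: -323547/284297 ≈ -1.1381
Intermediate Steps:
(-217267 + V)/(149762 + 418832) = (-217267 - 429827)/(149762 + 418832) = -647094/568594 = -647094*1/568594 = -323547/284297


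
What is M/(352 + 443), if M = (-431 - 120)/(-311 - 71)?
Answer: 551/303690 ≈ 0.0018144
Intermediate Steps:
M = 551/382 (M = -551/(-382) = -551*(-1/382) = 551/382 ≈ 1.4424)
M/(352 + 443) = 551/(382*(352 + 443)) = (551/382)/795 = (551/382)*(1/795) = 551/303690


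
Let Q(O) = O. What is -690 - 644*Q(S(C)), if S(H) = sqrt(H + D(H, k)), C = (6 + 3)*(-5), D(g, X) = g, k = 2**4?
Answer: -690 - 1932*I*sqrt(10) ≈ -690.0 - 6109.5*I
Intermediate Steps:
k = 16
C = -45 (C = 9*(-5) = -45)
S(H) = sqrt(2)*sqrt(H) (S(H) = sqrt(H + H) = sqrt(2*H) = sqrt(2)*sqrt(H))
-690 - 644*Q(S(C)) = -690 - 644*sqrt(2)*sqrt(-45) = -690 - 644*sqrt(2)*3*I*sqrt(5) = -690 - 1932*I*sqrt(10)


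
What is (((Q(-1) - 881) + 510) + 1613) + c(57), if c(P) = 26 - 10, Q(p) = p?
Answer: 1257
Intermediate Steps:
c(P) = 16
(((Q(-1) - 881) + 510) + 1613) + c(57) = (((-1 - 881) + 510) + 1613) + 16 = ((-882 + 510) + 1613) + 16 = (-372 + 1613) + 16 = 1241 + 16 = 1257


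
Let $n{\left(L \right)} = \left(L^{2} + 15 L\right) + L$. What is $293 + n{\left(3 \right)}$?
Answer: $350$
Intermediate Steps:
$n{\left(L \right)} = L^{2} + 16 L$
$293 + n{\left(3 \right)} = 293 + 3 \left(16 + 3\right) = 293 + 3 \cdot 19 = 293 + 57 = 350$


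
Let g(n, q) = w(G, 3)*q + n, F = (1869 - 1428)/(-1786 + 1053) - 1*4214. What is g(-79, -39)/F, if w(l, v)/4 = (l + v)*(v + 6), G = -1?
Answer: 2116171/3089303 ≈ 0.68500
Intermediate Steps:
w(l, v) = 4*(6 + v)*(l + v) (w(l, v) = 4*((l + v)*(v + 6)) = 4*((l + v)*(6 + v)) = 4*((6 + v)*(l + v)) = 4*(6 + v)*(l + v))
F = -3089303/733 (F = 441/(-733) - 4214 = 441*(-1/733) - 4214 = -441/733 - 4214 = -3089303/733 ≈ -4214.6)
g(n, q) = n + 72*q (g(n, q) = (4*3² + 24*(-1) + 24*3 + 4*(-1)*3)*q + n = (4*9 - 24 + 72 - 12)*q + n = (36 - 24 + 72 - 12)*q + n = 72*q + n = n + 72*q)
g(-79, -39)/F = (-79 + 72*(-39))/(-3089303/733) = (-79 - 2808)*(-733/3089303) = -2887*(-733/3089303) = 2116171/3089303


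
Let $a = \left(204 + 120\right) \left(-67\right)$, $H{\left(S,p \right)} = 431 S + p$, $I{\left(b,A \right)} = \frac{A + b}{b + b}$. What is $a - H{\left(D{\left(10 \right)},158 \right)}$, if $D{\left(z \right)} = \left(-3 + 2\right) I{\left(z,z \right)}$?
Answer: $-21435$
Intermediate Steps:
$I{\left(b,A \right)} = \frac{A + b}{2 b}$
$D{\left(z \right)} = -1$ ($D{\left(z \right)} = \left(-3 + 2\right) \frac{z + z}{2 z} = - \frac{2 z}{2 z} = \left(-1\right) 1 = -1$)
$H{\left(S,p \right)} = p + 431 S$
$a = -21708$ ($a = 324 \left(-67\right) = -21708$)
$a - H{\left(D{\left(10 \right)},158 \right)} = -21708 - \left(158 + 431 \left(-1\right)\right) = -21708 - \left(158 - 431\right) = -21708 - -273 = -21708 + 273 = -21435$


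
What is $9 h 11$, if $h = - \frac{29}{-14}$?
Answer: $\frac{2871}{14} \approx 205.07$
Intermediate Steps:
$h = \frac{29}{14}$ ($h = \left(-29\right) \left(- \frac{1}{14}\right) = \frac{29}{14} \approx 2.0714$)
$9 h 11 = 9 \cdot \frac{29}{14} \cdot 11 = \frac{261}{14} \cdot 11 = \frac{2871}{14}$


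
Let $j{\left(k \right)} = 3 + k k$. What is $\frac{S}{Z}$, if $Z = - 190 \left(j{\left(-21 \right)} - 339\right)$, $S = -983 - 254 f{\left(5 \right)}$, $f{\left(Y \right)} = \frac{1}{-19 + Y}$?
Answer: $\frac{3377}{69825} \approx 0.048364$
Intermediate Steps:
$j{\left(k \right)} = 3 + k^{2}$
$S = - \frac{6754}{7}$ ($S = -983 - \frac{254}{-19 + 5} = -983 - \frac{254}{-14} = -983 - - \frac{127}{7} = -983 + \frac{127}{7} = - \frac{6754}{7} \approx -964.86$)
$Z = -19950$ ($Z = - 190 \left(\left(3 + \left(-21\right)^{2}\right) - 339\right) = - 190 \left(\left(3 + 441\right) - 339\right) = - 190 \left(444 - 339\right) = \left(-190\right) 105 = -19950$)
$\frac{S}{Z} = - \frac{6754}{7 \left(-19950\right)} = \left(- \frac{6754}{7}\right) \left(- \frac{1}{19950}\right) = \frac{3377}{69825}$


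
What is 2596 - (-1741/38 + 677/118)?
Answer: 2955044/1121 ≈ 2636.1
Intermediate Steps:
2596 - (-1741/38 + 677/118) = 2596 - 1*(-44928/1121) = 2596 + 44928/1121 = 2955044/1121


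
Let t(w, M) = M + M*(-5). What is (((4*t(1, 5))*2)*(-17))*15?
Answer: 40800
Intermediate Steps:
t(w, M) = -4*M (t(w, M) = M - 5*M = -4*M)
(((4*t(1, 5))*2)*(-17))*15 = (((4*(-4*5))*2)*(-17))*15 = (((4*(-20))*2)*(-17))*15 = (-80*2*(-17))*15 = -160*(-17)*15 = 2720*15 = 40800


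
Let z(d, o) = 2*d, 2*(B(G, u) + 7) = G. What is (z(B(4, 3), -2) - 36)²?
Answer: 2116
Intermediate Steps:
B(G, u) = -7 + G/2
(z(B(4, 3), -2) - 36)² = (2*(-7 + (½)*4) - 36)² = (2*(-7 + 2) - 36)² = (2*(-5) - 36)² = (-10 - 36)² = (-46)² = 2116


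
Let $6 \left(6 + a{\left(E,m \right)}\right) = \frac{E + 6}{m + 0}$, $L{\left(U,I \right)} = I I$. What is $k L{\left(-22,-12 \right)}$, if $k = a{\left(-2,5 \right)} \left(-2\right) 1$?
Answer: $\frac{8448}{5} \approx 1689.6$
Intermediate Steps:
$L{\left(U,I \right)} = I^{2}$
$a{\left(E,m \right)} = -6 + \frac{6 + E}{6 m}$ ($a{\left(E,m \right)} = -6 + \frac{\left(E + 6\right) \frac{1}{m + 0}}{6} = -6 + \frac{\left(6 + E\right) \frac{1}{m}}{6} = -6 + \frac{\frac{1}{m} \left(6 + E\right)}{6} = -6 + \frac{6 + E}{6 m}$)
$k = \frac{176}{15}$ ($k = \frac{6 - 2 - 180}{6 \cdot 5} \left(-2\right) 1 = \frac{1}{6} \cdot \frac{1}{5} \left(6 - 2 - 180\right) \left(-2\right) 1 = \frac{1}{6} \cdot \frac{1}{5} \left(-176\right) \left(-2\right) 1 = \left(- \frac{88}{15}\right) \left(-2\right) 1 = \frac{176}{15} \cdot 1 = \frac{176}{15} \approx 11.733$)
$k L{\left(-22,-12 \right)} = \frac{176 \left(-12\right)^{2}}{15} = \frac{176}{15} \cdot 144 = \frac{8448}{5}$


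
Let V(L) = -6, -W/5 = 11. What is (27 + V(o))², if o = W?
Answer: 441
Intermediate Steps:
W = -55 (W = -5*11 = -55)
o = -55
(27 + V(o))² = (27 - 6)² = 21² = 441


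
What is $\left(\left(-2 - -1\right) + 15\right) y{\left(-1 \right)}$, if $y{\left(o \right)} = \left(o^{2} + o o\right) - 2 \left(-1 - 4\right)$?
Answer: $168$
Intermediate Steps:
$y{\left(o \right)} = 10 + 2 o^{2}$ ($y{\left(o \right)} = \left(o^{2} + o^{2}\right) - -10 = 2 o^{2} + 10 = 10 + 2 o^{2}$)
$\left(\left(-2 - -1\right) + 15\right) y{\left(-1 \right)} = \left(\left(-2 - -1\right) + 15\right) \left(10 + 2 \left(-1\right)^{2}\right) = \left(\left(-2 + 1\right) + 15\right) \left(10 + 2 \cdot 1\right) = \left(-1 + 15\right) \left(10 + 2\right) = 14 \cdot 12 = 168$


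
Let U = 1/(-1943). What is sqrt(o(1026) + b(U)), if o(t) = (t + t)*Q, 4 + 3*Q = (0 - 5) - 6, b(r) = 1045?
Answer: I*sqrt(9215) ≈ 95.995*I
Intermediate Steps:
U = -1/1943 ≈ -0.00051467
Q = -5 (Q = -4/3 + ((0 - 5) - 6)/3 = -4/3 + (-5 - 6)/3 = -4/3 + (1/3)*(-11) = -4/3 - 11/3 = -5)
o(t) = -10*t (o(t) = (t + t)*(-5) = (2*t)*(-5) = -10*t)
sqrt(o(1026) + b(U)) = sqrt(-10*1026 + 1045) = sqrt(-10260 + 1045) = sqrt(-9215) = I*sqrt(9215)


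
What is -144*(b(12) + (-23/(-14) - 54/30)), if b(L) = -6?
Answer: 31032/35 ≈ 886.63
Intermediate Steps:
-144*(b(12) + (-23/(-14) - 54/30)) = -144*(-6 + (-23/(-14) - 54/30)) = -144*(-6 + (-23*(-1/14) - 54*1/30)) = -144*(-6 + (23/14 - 9/5)) = -144*(-6 - 11/70) = -144*(-431/70) = 31032/35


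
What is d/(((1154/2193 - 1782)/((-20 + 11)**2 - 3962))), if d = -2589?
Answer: -22035064437/3906772 ≈ -5640.2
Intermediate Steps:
d/(((1154/2193 - 1782)/((-20 + 11)**2 - 3962))) = -2589*((-20 + 11)**2 - 3962)/(1154/2193 - 1782) = -2589*((-9)**2 - 3962)/(1154*(1/2193) - 1782) = -2589*(81 - 3962)/(1154/2193 - 1782) = -2589/((-3906772/2193/(-3881))) = -2589/((-3906772/2193*(-1/3881))) = -2589/3906772/8511033 = -2589*8511033/3906772 = -22035064437/3906772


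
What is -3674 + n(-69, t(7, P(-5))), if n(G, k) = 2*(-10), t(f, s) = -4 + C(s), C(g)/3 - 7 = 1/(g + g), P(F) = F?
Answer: -3694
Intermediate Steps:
C(g) = 21 + 3/(2*g) (C(g) = 21 + 3/(g + g) = 21 + 3/((2*g)) = 21 + 3*(1/(2*g)) = 21 + 3/(2*g))
t(f, s) = 17 + 3/(2*s) (t(f, s) = -4 + (21 + 3/(2*s)) = 17 + 3/(2*s))
n(G, k) = -20
-3674 + n(-69, t(7, P(-5))) = -3674 - 20 = -3694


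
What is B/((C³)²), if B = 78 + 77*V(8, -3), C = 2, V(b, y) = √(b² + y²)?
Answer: 39/32 + 77*√73/64 ≈ 11.498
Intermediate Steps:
B = 78 + 77*√73 (B = 78 + 77*√(8² + (-3)²) = 78 + 77*√(64 + 9) = 78 + 77*√73 ≈ 735.89)
B/((C³)²) = (78 + 77*√73)/((2³)²) = (78 + 77*√73)/(8²) = (78 + 77*√73)/64 = (78 + 77*√73)*(1/64) = 39/32 + 77*√73/64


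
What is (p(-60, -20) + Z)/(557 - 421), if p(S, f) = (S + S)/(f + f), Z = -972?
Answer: -57/8 ≈ -7.1250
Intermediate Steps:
p(S, f) = S/f (p(S, f) = (2*S)/((2*f)) = (2*S)*(1/(2*f)) = S/f)
(p(-60, -20) + Z)/(557 - 421) = (-60/(-20) - 972)/(557 - 421) = (-60*(-1/20) - 972)/136 = (3 - 972)*(1/136) = -969*1/136 = -57/8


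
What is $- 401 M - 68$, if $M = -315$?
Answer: $126247$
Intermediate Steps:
$- 401 M - 68 = \left(-401\right) \left(-315\right) - 68 = 126315 - 68 = 126247$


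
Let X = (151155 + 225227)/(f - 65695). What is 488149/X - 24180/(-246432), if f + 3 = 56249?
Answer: -47360975138603/3864690376 ≈ -12255.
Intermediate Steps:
f = 56246 (f = -3 + 56249 = 56246)
X = -376382/9449 (X = (151155 + 225227)/(56246 - 65695) = 376382/(-9449) = 376382*(-1/9449) = -376382/9449 ≈ -39.833)
488149/X - 24180/(-246432) = 488149/(-376382/9449) - 24180/(-246432) = 488149*(-9449/376382) - 24180*(-1/246432) = -4612519901/376382 + 2015/20536 = -47360975138603/3864690376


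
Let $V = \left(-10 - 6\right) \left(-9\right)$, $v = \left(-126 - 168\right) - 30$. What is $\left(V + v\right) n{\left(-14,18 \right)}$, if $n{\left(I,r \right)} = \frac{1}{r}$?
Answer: $-10$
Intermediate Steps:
$v = -324$ ($v = -294 - 30 = -324$)
$V = 144$ ($V = \left(-16\right) \left(-9\right) = 144$)
$\left(V + v\right) n{\left(-14,18 \right)} = \frac{144 - 324}{18} = \left(-180\right) \frac{1}{18} = -10$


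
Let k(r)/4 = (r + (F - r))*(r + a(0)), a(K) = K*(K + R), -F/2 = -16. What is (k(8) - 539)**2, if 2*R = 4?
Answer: 235225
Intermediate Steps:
F = 32 (F = -2*(-16) = 32)
R = 2 (R = (1/2)*4 = 2)
a(K) = K*(2 + K) (a(K) = K*(K + 2) = K*(2 + K))
k(r) = 128*r (k(r) = 4*((r + (32 - r))*(r + 0*(2 + 0))) = 4*(32*(r + 0*2)) = 4*(32*(r + 0)) = 4*(32*r) = 128*r)
(k(8) - 539)**2 = (128*8 - 539)**2 = (1024 - 539)**2 = 485**2 = 235225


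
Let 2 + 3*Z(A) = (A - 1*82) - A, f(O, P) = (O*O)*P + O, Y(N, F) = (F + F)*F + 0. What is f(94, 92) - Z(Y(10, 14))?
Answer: 813034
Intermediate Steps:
Y(N, F) = 2*F**2 (Y(N, F) = (2*F)*F + 0 = 2*F**2 + 0 = 2*F**2)
f(O, P) = O + P*O**2 (f(O, P) = O**2*P + O = P*O**2 + O = O + P*O**2)
Z(A) = -28 (Z(A) = -2/3 + ((A - 1*82) - A)/3 = -2/3 + ((A - 82) - A)/3 = -2/3 + ((-82 + A) - A)/3 = -2/3 + (1/3)*(-82) = -2/3 - 82/3 = -28)
f(94, 92) - Z(Y(10, 14)) = 94*(1 + 94*92) - 1*(-28) = 94*(1 + 8648) + 28 = 94*8649 + 28 = 813006 + 28 = 813034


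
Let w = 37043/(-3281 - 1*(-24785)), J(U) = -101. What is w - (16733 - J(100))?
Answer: -361961293/21504 ≈ -16832.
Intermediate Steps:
w = 37043/21504 (w = 37043/(-3281 + 24785) = 37043/21504 ≈ 1.7226)
w - (16733 - J(100)) = 37043/21504 - (16733 - 1*(-101)) = 37043/21504 - (16733 + 101) = 37043/21504 - 1*16834 = 37043/21504 - 16834 = -361961293/21504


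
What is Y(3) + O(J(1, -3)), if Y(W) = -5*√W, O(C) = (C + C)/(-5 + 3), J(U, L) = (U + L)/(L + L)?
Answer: -⅓ - 5*√3 ≈ -8.9936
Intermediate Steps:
J(U, L) = (L + U)/(2*L) (J(U, L) = (L + U)/((2*L)) = (L + U)*(1/(2*L)) = (L + U)/(2*L))
O(C) = -C (O(C) = (2*C)/(-2) = (2*C)*(-½) = -C)
Y(3) + O(J(1, -3)) = -5*√3 - (-3 + 1)/(2*(-3)) = -5*√3 - (-1)*(-2)/(2*3) = -5*√3 - 1*⅓ = -5*√3 - ⅓ = -⅓ - 5*√3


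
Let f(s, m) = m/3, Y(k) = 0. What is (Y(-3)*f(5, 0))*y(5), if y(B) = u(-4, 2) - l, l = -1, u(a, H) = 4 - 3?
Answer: 0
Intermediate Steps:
u(a, H) = 1
f(s, m) = m/3 (f(s, m) = m*(⅓) = m/3)
y(B) = 2 (y(B) = 1 - 1*(-1) = 1 + 1 = 2)
(Y(-3)*f(5, 0))*y(5) = (0*((⅓)*0))*2 = (0*0)*2 = 0*2 = 0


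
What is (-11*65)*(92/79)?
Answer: -65780/79 ≈ -832.66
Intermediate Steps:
(-11*65)*(92/79) = -65780/79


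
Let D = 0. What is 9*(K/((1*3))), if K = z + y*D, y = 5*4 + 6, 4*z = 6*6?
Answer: 27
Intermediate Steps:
z = 9 (z = (6*6)/4 = (1/4)*36 = 9)
y = 26 (y = 20 + 6 = 26)
K = 9 (K = 9 + 26*0 = 9 + 0 = 9)
9*(K/((1*3))) = 9*(9/((1*3))) = 9*(9/3) = 9*(9*(1/3)) = 9*3 = 27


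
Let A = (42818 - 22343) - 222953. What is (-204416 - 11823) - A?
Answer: -13761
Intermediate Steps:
A = -202478 (A = 20475 - 222953 = -202478)
(-204416 - 11823) - A = (-204416 - 11823) - 1*(-202478) = -216239 + 202478 = -13761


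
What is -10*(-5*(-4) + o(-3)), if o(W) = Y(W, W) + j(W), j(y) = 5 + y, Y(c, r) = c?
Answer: -190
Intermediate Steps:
o(W) = 5 + 2*W (o(W) = W + (5 + W) = 5 + 2*W)
-10*(-5*(-4) + o(-3)) = -10*(-5*(-4) + (5 + 2*(-3))) = -10*(20 + (5 - 6)) = -10*(20 - 1) = -10*19 = -190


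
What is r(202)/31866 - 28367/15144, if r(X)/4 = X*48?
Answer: -52766321/80429784 ≈ -0.65605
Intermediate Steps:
r(X) = 192*X (r(X) = 4*(X*48) = 4*(48*X) = 192*X)
r(202)/31866 - 28367/15144 = (192*202)/31866 - 28367/15144 = 38784*(1/31866) - 28367*1/15144 = 6464/5311 - 28367/15144 = -52766321/80429784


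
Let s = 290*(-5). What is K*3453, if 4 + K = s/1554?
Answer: -4411783/259 ≈ -17034.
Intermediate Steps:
s = -1450
K = -3833/777 (K = -4 - 1450/1554 = -4 - 1450*1/1554 = -4 - 725/777 = -3833/777 ≈ -4.9331)
K*3453 = -3833/777*3453 = -4411783/259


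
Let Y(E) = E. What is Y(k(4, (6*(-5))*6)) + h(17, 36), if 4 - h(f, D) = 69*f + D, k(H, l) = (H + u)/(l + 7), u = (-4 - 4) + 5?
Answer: -208466/173 ≈ -1205.0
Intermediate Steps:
u = -3 (u = -8 + 5 = -3)
k(H, l) = (-3 + H)/(7 + l) (k(H, l) = (H - 3)/(l + 7) = (-3 + H)/(7 + l))
h(f, D) = 4 - D - 69*f (h(f, D) = 4 - (69*f + D) = 4 - (D + 69*f) = 4 + (-D - 69*f) = 4 - D - 69*f)
Y(k(4, (6*(-5))*6)) + h(17, 36) = (-3 + 4)/(7 + (6*(-5))*6) + (4 - 1*36 - 69*17) = 1/(7 - 30*6) + (4 - 36 - 1173) = 1/(7 - 180) - 1205 = 1/(-173) - 1205 = -1/173*1 - 1205 = -1/173 - 1205 = -208466/173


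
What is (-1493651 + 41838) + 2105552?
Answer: 653739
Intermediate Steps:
(-1493651 + 41838) + 2105552 = -1451813 + 2105552 = 653739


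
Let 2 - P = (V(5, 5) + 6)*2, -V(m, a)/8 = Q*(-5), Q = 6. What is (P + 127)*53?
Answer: -19239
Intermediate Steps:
V(m, a) = 240 (V(m, a) = -48*(-5) = -8*(-30) = 240)
P = -490 (P = 2 - (240 + 6)*2 = 2 - 246*2 = 2 - 1*492 = 2 - 492 = -490)
(P + 127)*53 = (-490 + 127)*53 = -363*53 = -19239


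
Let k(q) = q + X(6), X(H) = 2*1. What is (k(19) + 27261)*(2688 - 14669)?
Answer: -326865642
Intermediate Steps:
X(H) = 2
k(q) = 2 + q (k(q) = q + 2 = 2 + q)
(k(19) + 27261)*(2688 - 14669) = ((2 + 19) + 27261)*(2688 - 14669) = (21 + 27261)*(-11981) = 27282*(-11981) = -326865642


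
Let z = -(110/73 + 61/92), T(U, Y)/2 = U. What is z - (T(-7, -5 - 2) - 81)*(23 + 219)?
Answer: 154386267/6716 ≈ 22988.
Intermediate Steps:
T(U, Y) = 2*U
z = -14573/6716 (z = -(110*(1/73) + 61*(1/92)) = -(110/73 + 61/92) = -1*14573/6716 = -14573/6716 ≈ -2.1699)
z - (T(-7, -5 - 2) - 81)*(23 + 219) = -14573/6716 - (2*(-7) - 81)*(23 + 219) = -14573/6716 - (-14 - 81)*242 = -14573/6716 - (-95)*242 = -14573/6716 - 1*(-22990) = -14573/6716 + 22990 = 154386267/6716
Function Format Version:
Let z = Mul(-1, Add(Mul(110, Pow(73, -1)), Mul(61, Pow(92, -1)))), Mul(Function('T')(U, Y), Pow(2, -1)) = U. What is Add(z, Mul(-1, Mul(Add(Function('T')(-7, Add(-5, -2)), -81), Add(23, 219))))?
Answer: Rational(154386267, 6716) ≈ 22988.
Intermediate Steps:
Function('T')(U, Y) = Mul(2, U)
z = Rational(-14573, 6716) (z = Mul(-1, Add(Mul(110, Rational(1, 73)), Mul(61, Rational(1, 92)))) = Mul(-1, Add(Rational(110, 73), Rational(61, 92))) = Mul(-1, Rational(14573, 6716)) = Rational(-14573, 6716) ≈ -2.1699)
Add(z, Mul(-1, Mul(Add(Function('T')(-7, Add(-5, -2)), -81), Add(23, 219)))) = Add(Rational(-14573, 6716), Mul(-1, Mul(Add(Mul(2, -7), -81), Add(23, 219)))) = Add(Rational(-14573, 6716), Mul(-1, Mul(Add(-14, -81), 242))) = Add(Rational(-14573, 6716), Mul(-1, Mul(-95, 242))) = Add(Rational(-14573, 6716), Mul(-1, -22990)) = Add(Rational(-14573, 6716), 22990) = Rational(154386267, 6716)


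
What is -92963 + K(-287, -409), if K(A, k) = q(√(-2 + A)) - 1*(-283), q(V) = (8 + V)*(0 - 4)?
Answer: -92712 - 68*I ≈ -92712.0 - 68.0*I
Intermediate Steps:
q(V) = -32 - 4*V (q(V) = (8 + V)*(-4) = -32 - 4*V)
K(A, k) = 251 - 4*√(-2 + A) (K(A, k) = (-32 - 4*√(-2 + A)) - 1*(-283) = (-32 - 4*√(-2 + A)) + 283 = 251 - 4*√(-2 + A))
-92963 + K(-287, -409) = -92963 + (251 - 4*√(-2 - 287)) = -92963 + (251 - 68*I) = -92712 - 68*I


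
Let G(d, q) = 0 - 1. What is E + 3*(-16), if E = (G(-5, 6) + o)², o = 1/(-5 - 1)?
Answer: -1679/36 ≈ -46.639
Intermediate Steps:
G(d, q) = -1
o = -⅙ (o = 1/(-6) = -⅙ ≈ -0.16667)
E = 49/36 (E = (-1 - ⅙)² = (-7/6)² = 49/36 ≈ 1.3611)
E + 3*(-16) = 49/36 + 3*(-16) = 49/36 - 48 = -1679/36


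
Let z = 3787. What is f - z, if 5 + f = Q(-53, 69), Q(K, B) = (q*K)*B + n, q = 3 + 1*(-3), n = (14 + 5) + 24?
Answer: -3749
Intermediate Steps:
n = 43 (n = 19 + 24 = 43)
q = 0 (q = 3 - 3 = 0)
Q(K, B) = 43 (Q(K, B) = (0*K)*B + 43 = 0*B + 43 = 0 + 43 = 43)
f = 38 (f = -5 + 43 = 38)
f - z = 38 - 1*3787 = 38 - 3787 = -3749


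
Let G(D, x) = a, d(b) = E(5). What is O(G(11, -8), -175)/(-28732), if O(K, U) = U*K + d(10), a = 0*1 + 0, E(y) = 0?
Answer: 0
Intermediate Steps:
d(b) = 0
a = 0 (a = 0 + 0 = 0)
G(D, x) = 0
O(K, U) = K*U (O(K, U) = U*K + 0 = K*U + 0 = K*U)
O(G(11, -8), -175)/(-28732) = (0*(-175))/(-28732) = 0*(-1/28732) = 0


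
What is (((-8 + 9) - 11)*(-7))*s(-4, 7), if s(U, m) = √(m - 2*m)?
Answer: 70*I*√7 ≈ 185.2*I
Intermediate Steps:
s(U, m) = √(-m)
(((-8 + 9) - 11)*(-7))*s(-4, 7) = (((-8 + 9) - 11)*(-7))*√(-1*7) = ((1 - 11)*(-7))*√(-7) = (-10*(-7))*(I*√7) = 70*(I*√7) = 70*I*√7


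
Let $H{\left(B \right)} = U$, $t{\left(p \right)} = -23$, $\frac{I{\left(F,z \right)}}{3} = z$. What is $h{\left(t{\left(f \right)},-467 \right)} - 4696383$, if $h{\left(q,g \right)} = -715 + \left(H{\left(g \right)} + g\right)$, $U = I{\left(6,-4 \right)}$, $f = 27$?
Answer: $-4697577$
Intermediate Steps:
$I{\left(F,z \right)} = 3 z$
$U = -12$ ($U = 3 \left(-4\right) = -12$)
$H{\left(B \right)} = -12$
$h{\left(q,g \right)} = -727 + g$ ($h{\left(q,g \right)} = -715 + \left(-12 + g\right) = -727 + g$)
$h{\left(t{\left(f \right)},-467 \right)} - 4696383 = \left(-727 - 467\right) - 4696383 = -1194 - 4696383 = -4697577$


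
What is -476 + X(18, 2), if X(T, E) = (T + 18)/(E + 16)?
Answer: -474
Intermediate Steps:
X(T, E) = (18 + T)/(16 + E)
-476 + X(18, 2) = -476 + (18 + 18)/(16 + 2) = -476 + 36/18 = -476 + (1/18)*36 = -476 + 2 = -474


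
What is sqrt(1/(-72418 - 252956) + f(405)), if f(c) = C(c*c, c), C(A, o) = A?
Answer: sqrt(17365038045335526)/325374 ≈ 405.00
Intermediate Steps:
f(c) = c**2 (f(c) = c*c = c**2)
sqrt(1/(-72418 - 252956) + f(405)) = sqrt(1/(-72418 - 252956) + 405**2) = sqrt(1/(-325374) + 164025) = sqrt(-1/325374 + 164025) = sqrt(53369470349/325374) = sqrt(17365038045335526)/325374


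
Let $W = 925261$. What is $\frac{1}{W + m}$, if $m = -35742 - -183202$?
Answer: $\frac{1}{1072721} \approx 9.3221 \cdot 10^{-7}$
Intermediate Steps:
$m = 147460$ ($m = -35742 + 183202 = 147460$)
$\frac{1}{W + m} = \frac{1}{925261 + 147460} = \frac{1}{1072721}$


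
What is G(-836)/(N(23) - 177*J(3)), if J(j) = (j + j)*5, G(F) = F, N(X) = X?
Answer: 836/5287 ≈ 0.15812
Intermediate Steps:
J(j) = 10*j (J(j) = (2*j)*5 = 10*j)
G(-836)/(N(23) - 177*J(3)) = -836/(23 - 1770*3) = -836/(23 - 177*30) = -836/(23 - 5310) = -836/(-5287) = -836*(-1/5287) = 836/5287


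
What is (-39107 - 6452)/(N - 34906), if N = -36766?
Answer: 45559/71672 ≈ 0.63566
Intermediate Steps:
(-39107 - 6452)/(N - 34906) = (-39107 - 6452)/(-36766 - 34906) = -45559/(-71672) = -45559*(-1/71672) = 45559/71672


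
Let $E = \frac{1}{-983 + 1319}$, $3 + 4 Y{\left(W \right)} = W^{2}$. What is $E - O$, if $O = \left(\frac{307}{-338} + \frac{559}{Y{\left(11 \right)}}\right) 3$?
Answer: $- \frac{181314613}{3350256} \approx -54.12$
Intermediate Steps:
$Y{\left(W \right)} = - \frac{3}{4} + \frac{W^{2}}{4}$
$E = \frac{1}{336} \approx 0.0029762$
$O = \frac{1079313}{19942}$ ($O = \left(\frac{307}{-338} + \frac{559}{- \frac{3}{4} + \frac{11^{2}}{4}}\right) 3 = \left(307 \left(- \frac{1}{338}\right) + \frac{559}{- \frac{3}{4} + \frac{1}{4} \cdot 121}\right) 3 = \left(- \frac{307}{338} + \frac{559}{- \frac{3}{4} + \frac{121}{4}}\right) 3 = \left(- \frac{307}{338} + \frac{559}{\frac{59}{2}}\right) 3 = \left(- \frac{307}{338} + 559 \cdot \frac{2}{59}\right) 3 = \left(- \frac{307}{338} + \frac{1118}{59}\right) 3 = \frac{359771}{19942} \cdot 3 = \frac{1079313}{19942} \approx 54.123$)
$E - O = \frac{1}{336} - \frac{1079313}{19942} = - \frac{181314613}{3350256}$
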